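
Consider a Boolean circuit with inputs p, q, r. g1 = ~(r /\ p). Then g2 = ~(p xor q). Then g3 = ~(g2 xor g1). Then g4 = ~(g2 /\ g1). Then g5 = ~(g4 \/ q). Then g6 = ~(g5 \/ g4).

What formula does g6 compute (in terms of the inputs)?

g1 = ~(r /\ p)
g2 = ~(p xor q)
g4 = ~(g2 /\ g1) = ~((~(p xor q)) /\ (~(r /\ p)))
g5 = ~(g4 \/ q) = ~((~((~(p xor q)) /\ (~(r /\ p)))) \/ q)
g6 = ~(g5 \/ g4) = ~((~((~((~(p xor q)) /\ (~(r /\ p)))) \/ q)) \/ (~((~(p xor q)) /\ (~(r /\ p)))))

~((~((~((~(p xor q)) /\ (~(r /\ p)))) \/ q)) \/ (~((~(p xor q)) /\ (~(r /\ p)))))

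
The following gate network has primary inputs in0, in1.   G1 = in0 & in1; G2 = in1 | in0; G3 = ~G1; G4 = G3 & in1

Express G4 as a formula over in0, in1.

~(in0 & in1) & in1

G1 = in0 & in1
G3 = ~G1 = ~(in0 & in1)
G4 = G3 & in1 = ~(in0 & in1) & in1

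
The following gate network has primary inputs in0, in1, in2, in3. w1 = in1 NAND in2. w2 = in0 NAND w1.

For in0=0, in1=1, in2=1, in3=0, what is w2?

w1 = 1 NAND 1 = 0
w2 = 0 NAND 0 = 1

1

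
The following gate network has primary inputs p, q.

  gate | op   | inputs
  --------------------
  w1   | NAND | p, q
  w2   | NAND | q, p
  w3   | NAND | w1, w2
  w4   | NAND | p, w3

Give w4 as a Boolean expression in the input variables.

w1 = p NAND q
w2 = q NAND p
w3 = w1 NAND w2 = (p NAND q) NAND (q NAND p)
w4 = p NAND w3 = p NAND ((p NAND q) NAND (q NAND p))

p NAND ((p NAND q) NAND (q NAND p))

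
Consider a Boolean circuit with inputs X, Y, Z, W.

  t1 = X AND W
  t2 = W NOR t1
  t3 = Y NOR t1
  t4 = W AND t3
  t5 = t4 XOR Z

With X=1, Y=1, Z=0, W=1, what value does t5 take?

t1 = 1 AND 1 = 1
t3 = 1 NOR 1 = 0
t4 = 1 AND 0 = 0
t5 = 0 XOR 0 = 0

0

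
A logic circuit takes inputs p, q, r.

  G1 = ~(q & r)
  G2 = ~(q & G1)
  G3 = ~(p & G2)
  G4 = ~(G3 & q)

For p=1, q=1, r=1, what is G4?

1

G1 = ~(1 & 1) = 0
G2 = ~(1 & 0) = 1
G3 = ~(1 & 1) = 0
G4 = ~(0 & 1) = 1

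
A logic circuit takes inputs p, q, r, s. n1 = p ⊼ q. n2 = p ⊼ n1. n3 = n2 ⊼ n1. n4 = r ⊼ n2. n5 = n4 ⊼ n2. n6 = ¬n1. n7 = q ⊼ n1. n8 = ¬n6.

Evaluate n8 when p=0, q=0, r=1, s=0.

n1 = 0 ⊼ 0 = 1
n6 = ¬1 = 0
n8 = ¬0 = 1

1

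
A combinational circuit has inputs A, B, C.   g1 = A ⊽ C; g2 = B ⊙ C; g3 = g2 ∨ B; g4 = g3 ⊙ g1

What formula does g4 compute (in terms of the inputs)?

((B ⊙ C) ∨ B) ⊙ (A ⊽ C)

g1 = A ⊽ C
g2 = B ⊙ C
g3 = g2 ∨ B = (B ⊙ C) ∨ B
g4 = g3 ⊙ g1 = ((B ⊙ C) ∨ B) ⊙ (A ⊽ C)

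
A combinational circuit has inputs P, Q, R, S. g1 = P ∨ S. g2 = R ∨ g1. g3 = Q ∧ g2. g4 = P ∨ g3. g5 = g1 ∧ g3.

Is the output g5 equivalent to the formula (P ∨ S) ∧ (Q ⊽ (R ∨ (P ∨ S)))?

g1 = P ∨ S
g2 = R ∨ g1 = R ∨ (P ∨ S)
g3 = Q ∧ g2 = Q ∧ (R ∨ (P ∨ S))
g5 = g1 ∧ g3 = (P ∨ S) ∧ (Q ∧ (R ∨ (P ∨ S)))
At P=0, Q=1, R=0, S=1: circuit gives 1, formula gives 0.

No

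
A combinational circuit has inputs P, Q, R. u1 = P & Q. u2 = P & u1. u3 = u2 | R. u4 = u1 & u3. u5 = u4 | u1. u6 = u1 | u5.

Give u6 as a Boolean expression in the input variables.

(P & Q) | (((P & Q) & ((P & (P & Q)) | R)) | (P & Q))

u1 = P & Q
u2 = P & u1 = P & (P & Q)
u3 = u2 | R = (P & (P & Q)) | R
u4 = u1 & u3 = (P & Q) & ((P & (P & Q)) | R)
u5 = u4 | u1 = ((P & Q) & ((P & (P & Q)) | R)) | (P & Q)
u6 = u1 | u5 = (P & Q) | (((P & Q) & ((P & (P & Q)) | R)) | (P & Q))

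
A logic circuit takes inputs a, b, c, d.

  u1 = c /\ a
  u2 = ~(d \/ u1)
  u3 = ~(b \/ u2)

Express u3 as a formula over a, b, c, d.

u1 = c /\ a
u2 = ~(d \/ u1) = ~(d \/ (c /\ a))
u3 = ~(b \/ u2) = ~(b \/ (~(d \/ (c /\ a))))

~(b \/ (~(d \/ (c /\ a))))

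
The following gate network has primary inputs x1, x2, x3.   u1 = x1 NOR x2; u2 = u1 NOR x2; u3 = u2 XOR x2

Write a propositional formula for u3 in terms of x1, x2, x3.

u1 = x1 NOR x2
u2 = u1 NOR x2 = (x1 NOR x2) NOR x2
u3 = u2 XOR x2 = ((x1 NOR x2) NOR x2) XOR x2

((x1 NOR x2) NOR x2) XOR x2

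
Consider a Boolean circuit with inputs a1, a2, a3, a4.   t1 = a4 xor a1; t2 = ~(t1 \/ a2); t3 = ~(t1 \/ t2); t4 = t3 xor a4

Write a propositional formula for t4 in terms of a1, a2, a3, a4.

(~((a4 xor a1) \/ (~((a4 xor a1) \/ a2)))) xor a4

t1 = a4 xor a1
t2 = ~(t1 \/ a2) = ~((a4 xor a1) \/ a2)
t3 = ~(t1 \/ t2) = ~((a4 xor a1) \/ (~((a4 xor a1) \/ a2)))
t4 = t3 xor a4 = (~((a4 xor a1) \/ (~((a4 xor a1) \/ a2)))) xor a4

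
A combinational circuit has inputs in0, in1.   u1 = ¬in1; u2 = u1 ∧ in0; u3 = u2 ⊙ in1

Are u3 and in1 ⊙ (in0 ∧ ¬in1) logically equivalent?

Yes

u1 = ¬in1
u2 = u1 ∧ in0 = ¬in1 ∧ in0
u3 = u2 ⊙ in1 = (¬in1 ∧ in0) ⊙ in1
At in0=0, in1=1: circuit gives 0, formula gives 0.
At in0=0, in1=0: circuit gives 1, formula gives 1.
Agrees on all 4 inputs.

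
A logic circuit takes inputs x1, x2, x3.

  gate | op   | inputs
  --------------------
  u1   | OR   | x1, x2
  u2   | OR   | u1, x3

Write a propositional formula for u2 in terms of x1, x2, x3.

u1 = x1 OR x2
u2 = u1 OR x3 = (x1 OR x2) OR x3

(x1 OR x2) OR x3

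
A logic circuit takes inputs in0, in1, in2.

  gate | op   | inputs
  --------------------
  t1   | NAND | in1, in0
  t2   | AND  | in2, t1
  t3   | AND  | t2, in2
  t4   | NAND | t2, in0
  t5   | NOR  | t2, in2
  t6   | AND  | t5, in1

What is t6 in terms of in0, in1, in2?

t1 = in1 NAND in0
t2 = in2 AND t1 = in2 AND (in1 NAND in0)
t5 = t2 NOR in2 = (in2 AND (in1 NAND in0)) NOR in2
t6 = t5 AND in1 = ((in2 AND (in1 NAND in0)) NOR in2) AND in1

((in2 AND (in1 NAND in0)) NOR in2) AND in1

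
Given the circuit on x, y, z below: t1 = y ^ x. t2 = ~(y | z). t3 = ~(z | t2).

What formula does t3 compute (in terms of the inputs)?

t2 = ~(y | z)
t3 = ~(z | t2) = ~(z | (~(y | z)))

~(z | (~(y | z)))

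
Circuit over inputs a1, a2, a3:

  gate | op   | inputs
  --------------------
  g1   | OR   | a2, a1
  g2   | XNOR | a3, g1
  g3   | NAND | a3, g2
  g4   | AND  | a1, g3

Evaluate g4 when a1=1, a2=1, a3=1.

0

g1 = 1 OR 1 = 1
g2 = 1 XNOR 1 = 1
g3 = 1 NAND 1 = 0
g4 = 1 AND 0 = 0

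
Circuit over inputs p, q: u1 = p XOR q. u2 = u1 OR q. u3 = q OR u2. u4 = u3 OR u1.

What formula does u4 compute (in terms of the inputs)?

(q OR ((p XOR q) OR q)) OR (p XOR q)

u1 = p XOR q
u2 = u1 OR q = (p XOR q) OR q
u3 = q OR u2 = q OR ((p XOR q) OR q)
u4 = u3 OR u1 = (q OR ((p XOR q) OR q)) OR (p XOR q)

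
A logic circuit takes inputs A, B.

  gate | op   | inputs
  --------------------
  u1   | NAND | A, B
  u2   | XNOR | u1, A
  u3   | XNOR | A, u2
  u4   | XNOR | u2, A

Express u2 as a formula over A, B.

u1 = A NAND B
u2 = u1 XNOR A = (A NAND B) XNOR A

(A NAND B) XNOR A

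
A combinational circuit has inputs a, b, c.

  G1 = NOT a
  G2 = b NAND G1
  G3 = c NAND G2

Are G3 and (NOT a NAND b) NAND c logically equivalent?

G1 = NOT a
G2 = b NAND G1 = b NAND NOT a
G3 = c NAND G2 = c NAND (b NAND NOT a)
At a=0, b=0, c=1: circuit gives 0, formula gives 0.
At a=0, b=0, c=0: circuit gives 1, formula gives 1.
Agrees on all 8 inputs.

Yes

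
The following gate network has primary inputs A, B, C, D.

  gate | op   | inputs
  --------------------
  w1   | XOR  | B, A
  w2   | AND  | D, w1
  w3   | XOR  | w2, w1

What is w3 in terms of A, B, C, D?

w1 = B XOR A
w2 = D AND w1 = D AND (B XOR A)
w3 = w2 XOR w1 = (D AND (B XOR A)) XOR (B XOR A)

(D AND (B XOR A)) XOR (B XOR A)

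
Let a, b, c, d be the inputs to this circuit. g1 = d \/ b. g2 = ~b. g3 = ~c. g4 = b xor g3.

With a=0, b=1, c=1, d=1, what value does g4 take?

g3 = ~1 = 0
g4 = 1 xor 0 = 1

1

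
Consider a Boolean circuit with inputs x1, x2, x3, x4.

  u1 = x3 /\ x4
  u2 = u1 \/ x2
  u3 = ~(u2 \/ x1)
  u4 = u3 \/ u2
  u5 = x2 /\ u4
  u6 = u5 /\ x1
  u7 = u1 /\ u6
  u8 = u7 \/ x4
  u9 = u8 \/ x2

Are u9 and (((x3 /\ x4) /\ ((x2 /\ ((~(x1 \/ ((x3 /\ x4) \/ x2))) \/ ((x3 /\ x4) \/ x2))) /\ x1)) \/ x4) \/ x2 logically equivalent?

Yes

u1 = x3 /\ x4
u2 = u1 \/ x2 = (x3 /\ x4) \/ x2
u3 = ~(u2 \/ x1) = ~(((x3 /\ x4) \/ x2) \/ x1)
u4 = u3 \/ u2 = (~(((x3 /\ x4) \/ x2) \/ x1)) \/ ((x3 /\ x4) \/ x2)
u5 = x2 /\ u4 = x2 /\ ((~(((x3 /\ x4) \/ x2) \/ x1)) \/ ((x3 /\ x4) \/ x2))
u6 = u5 /\ x1 = (x2 /\ ((~(((x3 /\ x4) \/ x2) \/ x1)) \/ ((x3 /\ x4) \/ x2))) /\ x1
u7 = u1 /\ u6 = (x3 /\ x4) /\ ((x2 /\ ((~(((x3 /\ x4) \/ x2) \/ x1)) \/ ((x3 /\ x4) \/ x2))) /\ x1)
u8 = u7 \/ x4 = ((x3 /\ x4) /\ ((x2 /\ ((~(((x3 /\ x4) \/ x2) \/ x1)) \/ ((x3 /\ x4) \/ x2))) /\ x1)) \/ x4
u9 = u8 \/ x2 = (((x3 /\ x4) /\ ((x2 /\ ((~(((x3 /\ x4) \/ x2) \/ x1)) \/ ((x3 /\ x4) \/ x2))) /\ x1)) \/ x4) \/ x2
At x1=0, x2=0, x3=0, x4=0: circuit gives 0, formula gives 0.
At x1=0, x2=0, x3=0, x4=1: circuit gives 1, formula gives 1.
Agrees on all 16 inputs.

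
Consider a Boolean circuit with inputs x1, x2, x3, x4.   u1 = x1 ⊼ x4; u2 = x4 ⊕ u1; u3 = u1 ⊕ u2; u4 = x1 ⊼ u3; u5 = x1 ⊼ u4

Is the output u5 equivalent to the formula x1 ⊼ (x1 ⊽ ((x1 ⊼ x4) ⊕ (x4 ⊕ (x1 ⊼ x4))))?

u1 = x1 ⊼ x4
u2 = x4 ⊕ u1 = x4 ⊕ (x1 ⊼ x4)
u3 = u1 ⊕ u2 = (x1 ⊼ x4) ⊕ (x4 ⊕ (x1 ⊼ x4))
u4 = x1 ⊼ u3 = x1 ⊼ ((x1 ⊼ x4) ⊕ (x4 ⊕ (x1 ⊼ x4)))
u5 = x1 ⊼ u4 = x1 ⊼ (x1 ⊼ ((x1 ⊼ x4) ⊕ (x4 ⊕ (x1 ⊼ x4))))
At x1=1, x2=0, x3=0, x4=0: circuit gives 0, formula gives 1.

No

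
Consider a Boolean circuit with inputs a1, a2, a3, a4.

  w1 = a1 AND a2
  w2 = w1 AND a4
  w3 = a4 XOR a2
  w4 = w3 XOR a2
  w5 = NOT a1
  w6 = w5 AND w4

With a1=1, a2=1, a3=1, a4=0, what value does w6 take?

0

w3 = 0 XOR 1 = 1
w4 = 1 XOR 1 = 0
w5 = NOT 1 = 0
w6 = 0 AND 0 = 0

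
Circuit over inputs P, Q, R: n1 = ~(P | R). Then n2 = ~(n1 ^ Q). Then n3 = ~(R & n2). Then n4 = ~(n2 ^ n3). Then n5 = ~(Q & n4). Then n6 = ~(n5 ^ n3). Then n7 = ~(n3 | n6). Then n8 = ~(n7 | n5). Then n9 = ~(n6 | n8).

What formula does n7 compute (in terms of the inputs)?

~((~(R & (~((~(P | R)) ^ Q)))) | (~((~(Q & (~((~((~(P | R)) ^ Q)) ^ (~(R & (~((~(P | R)) ^ Q)))))))) ^ (~(R & (~((~(P | R)) ^ Q)))))))

n1 = ~(P | R)
n2 = ~(n1 ^ Q) = ~((~(P | R)) ^ Q)
n3 = ~(R & n2) = ~(R & (~((~(P | R)) ^ Q)))
n4 = ~(n2 ^ n3) = ~((~((~(P | R)) ^ Q)) ^ (~(R & (~((~(P | R)) ^ Q)))))
n5 = ~(Q & n4) = ~(Q & (~((~((~(P | R)) ^ Q)) ^ (~(R & (~((~(P | R)) ^ Q)))))))
n6 = ~(n5 ^ n3) = ~((~(Q & (~((~((~(P | R)) ^ Q)) ^ (~(R & (~((~(P | R)) ^ Q)))))))) ^ (~(R & (~((~(P | R)) ^ Q)))))
n7 = ~(n3 | n6) = ~((~(R & (~((~(P | R)) ^ Q)))) | (~((~(Q & (~((~((~(P | R)) ^ Q)) ^ (~(R & (~((~(P | R)) ^ Q)))))))) ^ (~(R & (~((~(P | R)) ^ Q)))))))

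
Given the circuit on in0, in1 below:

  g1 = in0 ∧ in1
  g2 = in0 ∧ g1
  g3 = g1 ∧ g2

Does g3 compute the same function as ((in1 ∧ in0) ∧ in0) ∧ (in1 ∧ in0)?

Yes

g1 = in0 ∧ in1
g2 = in0 ∧ g1 = in0 ∧ (in0 ∧ in1)
g3 = g1 ∧ g2 = (in0 ∧ in1) ∧ (in0 ∧ (in0 ∧ in1))
At in0=0, in1=0: circuit gives 0, formula gives 0.
At in0=1, in1=1: circuit gives 1, formula gives 1.
Agrees on all 4 inputs.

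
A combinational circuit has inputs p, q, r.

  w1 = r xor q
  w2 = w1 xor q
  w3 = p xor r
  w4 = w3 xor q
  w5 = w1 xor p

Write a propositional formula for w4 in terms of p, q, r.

(p xor r) xor q

w3 = p xor r
w4 = w3 xor q = (p xor r) xor q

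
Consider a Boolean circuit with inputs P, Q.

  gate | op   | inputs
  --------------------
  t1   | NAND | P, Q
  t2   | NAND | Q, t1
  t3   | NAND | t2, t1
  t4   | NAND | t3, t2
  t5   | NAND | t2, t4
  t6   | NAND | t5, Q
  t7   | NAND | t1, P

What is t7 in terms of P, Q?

t1 = P NAND Q
t7 = t1 NAND P = (P NAND Q) NAND P

(P NAND Q) NAND P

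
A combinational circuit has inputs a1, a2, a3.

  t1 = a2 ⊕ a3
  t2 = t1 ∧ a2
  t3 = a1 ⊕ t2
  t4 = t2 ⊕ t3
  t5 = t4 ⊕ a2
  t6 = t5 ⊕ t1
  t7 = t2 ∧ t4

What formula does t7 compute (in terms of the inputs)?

t1 = a2 ⊕ a3
t2 = t1 ∧ a2 = (a2 ⊕ a3) ∧ a2
t3 = a1 ⊕ t2 = a1 ⊕ ((a2 ⊕ a3) ∧ a2)
t4 = t2 ⊕ t3 = ((a2 ⊕ a3) ∧ a2) ⊕ (a1 ⊕ ((a2 ⊕ a3) ∧ a2))
t7 = t2 ∧ t4 = ((a2 ⊕ a3) ∧ a2) ∧ (((a2 ⊕ a3) ∧ a2) ⊕ (a1 ⊕ ((a2 ⊕ a3) ∧ a2)))

((a2 ⊕ a3) ∧ a2) ∧ (((a2 ⊕ a3) ∧ a2) ⊕ (a1 ⊕ ((a2 ⊕ a3) ∧ a2)))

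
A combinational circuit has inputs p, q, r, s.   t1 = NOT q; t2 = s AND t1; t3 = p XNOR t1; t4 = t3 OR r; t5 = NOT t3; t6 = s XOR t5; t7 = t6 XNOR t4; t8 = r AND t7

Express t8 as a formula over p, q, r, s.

t1 = NOT q
t3 = p XNOR t1 = p XNOR NOT q
t4 = t3 OR r = (p XNOR NOT q) OR r
t5 = NOT t3 = NOT (p XNOR NOT q)
t6 = s XOR t5 = s XOR NOT (p XNOR NOT q)
t7 = t6 XNOR t4 = (s XOR NOT (p XNOR NOT q)) XNOR ((p XNOR NOT q) OR r)
t8 = r AND t7 = r AND ((s XOR NOT (p XNOR NOT q)) XNOR ((p XNOR NOT q) OR r))

r AND ((s XOR NOT (p XNOR NOT q)) XNOR ((p XNOR NOT q) OR r))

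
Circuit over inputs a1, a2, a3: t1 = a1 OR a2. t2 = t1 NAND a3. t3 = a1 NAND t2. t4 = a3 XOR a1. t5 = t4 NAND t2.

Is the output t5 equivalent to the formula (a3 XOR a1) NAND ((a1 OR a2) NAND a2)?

No

t1 = a1 OR a2
t2 = t1 NAND a3 = (a1 OR a2) NAND a3
t4 = a3 XOR a1
t5 = t4 NAND t2 = (a3 XOR a1) NAND ((a1 OR a2) NAND a3)
At a1=1, a2=1, a3=0: circuit gives 0, formula gives 1.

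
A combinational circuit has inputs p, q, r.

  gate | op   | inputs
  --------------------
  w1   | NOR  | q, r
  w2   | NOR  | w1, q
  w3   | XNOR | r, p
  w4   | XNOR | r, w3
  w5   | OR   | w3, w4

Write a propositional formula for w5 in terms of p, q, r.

(r XNOR p) OR (r XNOR (r XNOR p))

w3 = r XNOR p
w4 = r XNOR w3 = r XNOR (r XNOR p)
w5 = w3 OR w4 = (r XNOR p) OR (r XNOR (r XNOR p))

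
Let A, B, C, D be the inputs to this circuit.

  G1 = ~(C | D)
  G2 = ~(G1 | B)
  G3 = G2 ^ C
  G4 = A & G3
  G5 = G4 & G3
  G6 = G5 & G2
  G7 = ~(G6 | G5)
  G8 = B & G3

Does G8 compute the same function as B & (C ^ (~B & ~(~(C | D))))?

Yes

G1 = ~(C | D)
G2 = ~(G1 | B) = ~((~(C | D)) | B)
G3 = G2 ^ C = (~((~(C | D)) | B)) ^ C
G8 = B & G3 = B & ((~((~(C | D)) | B)) ^ C)
At A=0, B=0, C=0, D=0: circuit gives 0, formula gives 0.
At A=0, B=1, C=1, D=0: circuit gives 1, formula gives 1.
Agrees on all 16 inputs.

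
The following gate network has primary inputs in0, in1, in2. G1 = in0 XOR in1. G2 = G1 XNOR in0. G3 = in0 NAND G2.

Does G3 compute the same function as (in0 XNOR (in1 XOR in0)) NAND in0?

G1 = in0 XOR in1
G2 = G1 XNOR in0 = (in0 XOR in1) XNOR in0
G3 = in0 NAND G2 = in0 NAND ((in0 XOR in1) XNOR in0)
At in0=1, in1=0, in2=0: circuit gives 0, formula gives 0.
At in0=0, in1=0, in2=0: circuit gives 1, formula gives 1.
Agrees on all 8 inputs.

Yes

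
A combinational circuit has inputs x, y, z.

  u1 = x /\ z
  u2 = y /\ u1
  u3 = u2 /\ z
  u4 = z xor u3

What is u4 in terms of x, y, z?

u1 = x /\ z
u2 = y /\ u1 = y /\ (x /\ z)
u3 = u2 /\ z = (y /\ (x /\ z)) /\ z
u4 = z xor u3 = z xor ((y /\ (x /\ z)) /\ z)

z xor ((y /\ (x /\ z)) /\ z)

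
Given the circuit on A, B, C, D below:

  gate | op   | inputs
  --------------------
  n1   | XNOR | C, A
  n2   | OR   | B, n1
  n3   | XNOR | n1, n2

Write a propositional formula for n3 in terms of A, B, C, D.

n1 = C XNOR A
n2 = B OR n1 = B OR (C XNOR A)
n3 = n1 XNOR n2 = (C XNOR A) XNOR (B OR (C XNOR A))

(C XNOR A) XNOR (B OR (C XNOR A))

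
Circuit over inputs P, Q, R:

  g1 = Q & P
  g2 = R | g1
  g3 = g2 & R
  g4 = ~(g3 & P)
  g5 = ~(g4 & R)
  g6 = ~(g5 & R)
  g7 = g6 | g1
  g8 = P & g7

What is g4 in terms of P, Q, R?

g1 = Q & P
g2 = R | g1 = R | (Q & P)
g3 = g2 & R = (R | (Q & P)) & R
g4 = ~(g3 & P) = ~(((R | (Q & P)) & R) & P)

~(((R | (Q & P)) & R) & P)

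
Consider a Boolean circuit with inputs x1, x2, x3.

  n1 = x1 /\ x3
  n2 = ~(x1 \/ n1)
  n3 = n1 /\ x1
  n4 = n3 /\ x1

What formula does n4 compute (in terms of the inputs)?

((x1 /\ x3) /\ x1) /\ x1

n1 = x1 /\ x3
n3 = n1 /\ x1 = (x1 /\ x3) /\ x1
n4 = n3 /\ x1 = ((x1 /\ x3) /\ x1) /\ x1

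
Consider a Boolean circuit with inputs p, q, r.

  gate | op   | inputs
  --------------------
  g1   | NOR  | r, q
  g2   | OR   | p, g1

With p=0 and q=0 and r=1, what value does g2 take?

0

g1 = 1 NOR 0 = 0
g2 = 0 OR 0 = 0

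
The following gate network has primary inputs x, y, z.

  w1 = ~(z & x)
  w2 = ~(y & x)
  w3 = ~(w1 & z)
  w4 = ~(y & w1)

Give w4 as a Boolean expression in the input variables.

w1 = ~(z & x)
w4 = ~(y & w1) = ~(y & (~(z & x)))

~(y & (~(z & x)))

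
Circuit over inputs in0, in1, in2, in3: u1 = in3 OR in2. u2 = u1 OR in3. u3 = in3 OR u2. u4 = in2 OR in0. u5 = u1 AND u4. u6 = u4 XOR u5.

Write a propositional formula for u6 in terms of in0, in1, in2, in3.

u1 = in3 OR in2
u4 = in2 OR in0
u5 = u1 AND u4 = (in3 OR in2) AND (in2 OR in0)
u6 = u4 XOR u5 = (in2 OR in0) XOR ((in3 OR in2) AND (in2 OR in0))

(in2 OR in0) XOR ((in3 OR in2) AND (in2 OR in0))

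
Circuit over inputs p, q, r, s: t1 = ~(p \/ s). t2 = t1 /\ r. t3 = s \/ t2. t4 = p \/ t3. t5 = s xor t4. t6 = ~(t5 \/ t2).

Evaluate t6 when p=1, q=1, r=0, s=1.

1

t1 = ~(1 \/ 1) = 0
t2 = 0 /\ 0 = 0
t3 = 1 \/ 0 = 1
t4 = 1 \/ 1 = 1
t5 = 1 xor 1 = 0
t6 = ~(0 \/ 0) = 1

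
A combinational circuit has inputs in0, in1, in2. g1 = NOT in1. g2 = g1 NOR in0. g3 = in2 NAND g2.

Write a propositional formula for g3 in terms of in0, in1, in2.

g1 = NOT in1
g2 = g1 NOR in0 = NOT in1 NOR in0
g3 = in2 NAND g2 = in2 NAND (NOT in1 NOR in0)

in2 NAND (NOT in1 NOR in0)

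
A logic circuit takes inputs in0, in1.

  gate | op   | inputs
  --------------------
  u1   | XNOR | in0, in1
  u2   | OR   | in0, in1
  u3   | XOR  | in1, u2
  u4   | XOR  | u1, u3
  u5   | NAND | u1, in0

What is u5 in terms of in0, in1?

(in0 XNOR in1) NAND in0

u1 = in0 XNOR in1
u5 = u1 NAND in0 = (in0 XNOR in1) NAND in0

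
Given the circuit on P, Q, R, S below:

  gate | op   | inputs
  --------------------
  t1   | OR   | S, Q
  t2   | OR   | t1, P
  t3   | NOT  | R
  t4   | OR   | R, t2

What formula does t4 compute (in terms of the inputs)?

t1 = S OR Q
t2 = t1 OR P = (S OR Q) OR P
t4 = R OR t2 = R OR ((S OR Q) OR P)

R OR ((S OR Q) OR P)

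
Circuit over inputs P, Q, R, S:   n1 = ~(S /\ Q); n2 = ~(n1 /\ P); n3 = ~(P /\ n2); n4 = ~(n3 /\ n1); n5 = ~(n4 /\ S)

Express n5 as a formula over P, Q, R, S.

n1 = ~(S /\ Q)
n2 = ~(n1 /\ P) = ~((~(S /\ Q)) /\ P)
n3 = ~(P /\ n2) = ~(P /\ (~((~(S /\ Q)) /\ P)))
n4 = ~(n3 /\ n1) = ~((~(P /\ (~((~(S /\ Q)) /\ P)))) /\ (~(S /\ Q)))
n5 = ~(n4 /\ S) = ~((~((~(P /\ (~((~(S /\ Q)) /\ P)))) /\ (~(S /\ Q)))) /\ S)

~((~((~(P /\ (~((~(S /\ Q)) /\ P)))) /\ (~(S /\ Q)))) /\ S)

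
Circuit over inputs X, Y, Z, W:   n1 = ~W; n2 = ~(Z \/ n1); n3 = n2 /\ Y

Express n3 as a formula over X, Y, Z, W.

(~(Z \/ ~W)) /\ Y

n1 = ~W
n2 = ~(Z \/ n1) = ~(Z \/ ~W)
n3 = n2 /\ Y = (~(Z \/ ~W)) /\ Y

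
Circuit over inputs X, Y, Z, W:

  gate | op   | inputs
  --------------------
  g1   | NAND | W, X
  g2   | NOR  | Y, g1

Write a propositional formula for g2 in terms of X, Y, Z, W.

Y NOR (W NAND X)

g1 = W NAND X
g2 = Y NOR g1 = Y NOR (W NAND X)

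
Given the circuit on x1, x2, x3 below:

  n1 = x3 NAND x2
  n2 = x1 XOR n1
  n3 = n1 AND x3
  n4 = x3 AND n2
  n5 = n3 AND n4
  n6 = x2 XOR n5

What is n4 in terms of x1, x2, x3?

n1 = x3 NAND x2
n2 = x1 XOR n1 = x1 XOR (x3 NAND x2)
n4 = x3 AND n2 = x3 AND (x1 XOR (x3 NAND x2))

x3 AND (x1 XOR (x3 NAND x2))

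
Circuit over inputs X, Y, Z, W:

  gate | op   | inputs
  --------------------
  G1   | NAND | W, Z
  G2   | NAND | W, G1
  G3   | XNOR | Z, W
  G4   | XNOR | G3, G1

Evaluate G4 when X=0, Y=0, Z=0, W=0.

G1 = 0 NAND 0 = 1
G3 = 0 XNOR 0 = 1
G4 = 1 XNOR 1 = 1

1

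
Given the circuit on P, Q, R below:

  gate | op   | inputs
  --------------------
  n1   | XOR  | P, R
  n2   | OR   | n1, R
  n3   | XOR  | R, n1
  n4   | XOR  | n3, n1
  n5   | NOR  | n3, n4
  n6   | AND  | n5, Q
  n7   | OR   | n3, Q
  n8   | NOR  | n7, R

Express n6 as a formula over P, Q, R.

((R XOR (P XOR R)) NOR ((R XOR (P XOR R)) XOR (P XOR R))) AND Q

n1 = P XOR R
n3 = R XOR n1 = R XOR (P XOR R)
n4 = n3 XOR n1 = (R XOR (P XOR R)) XOR (P XOR R)
n5 = n3 NOR n4 = (R XOR (P XOR R)) NOR ((R XOR (P XOR R)) XOR (P XOR R))
n6 = n5 AND Q = ((R XOR (P XOR R)) NOR ((R XOR (P XOR R)) XOR (P XOR R))) AND Q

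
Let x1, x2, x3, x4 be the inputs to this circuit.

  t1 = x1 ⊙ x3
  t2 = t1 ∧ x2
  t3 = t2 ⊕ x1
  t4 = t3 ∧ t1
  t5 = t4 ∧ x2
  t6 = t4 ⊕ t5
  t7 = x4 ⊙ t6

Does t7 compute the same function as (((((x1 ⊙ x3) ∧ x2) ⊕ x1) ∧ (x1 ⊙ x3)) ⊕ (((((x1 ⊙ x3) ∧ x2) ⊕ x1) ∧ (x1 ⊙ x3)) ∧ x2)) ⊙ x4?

Yes

t1 = x1 ⊙ x3
t2 = t1 ∧ x2 = (x1 ⊙ x3) ∧ x2
t3 = t2 ⊕ x1 = ((x1 ⊙ x3) ∧ x2) ⊕ x1
t4 = t3 ∧ t1 = (((x1 ⊙ x3) ∧ x2) ⊕ x1) ∧ (x1 ⊙ x3)
t5 = t4 ∧ x2 = ((((x1 ⊙ x3) ∧ x2) ⊕ x1) ∧ (x1 ⊙ x3)) ∧ x2
t6 = t4 ⊕ t5 = ((((x1 ⊙ x3) ∧ x2) ⊕ x1) ∧ (x1 ⊙ x3)) ⊕ (((((x1 ⊙ x3) ∧ x2) ⊕ x1) ∧ (x1 ⊙ x3)) ∧ x2)
t7 = x4 ⊙ t6 = x4 ⊙ (((((x1 ⊙ x3) ∧ x2) ⊕ x1) ∧ (x1 ⊙ x3)) ⊕ (((((x1 ⊙ x3) ∧ x2) ⊕ x1) ∧ (x1 ⊙ x3)) ∧ x2))
At x1=0, x2=0, x3=0, x4=1: circuit gives 0, formula gives 0.
At x1=0, x2=0, x3=0, x4=0: circuit gives 1, formula gives 1.
Agrees on all 16 inputs.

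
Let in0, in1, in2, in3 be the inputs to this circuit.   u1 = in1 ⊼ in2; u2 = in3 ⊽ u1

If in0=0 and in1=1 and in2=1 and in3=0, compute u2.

1

u1 = 1 ⊼ 1 = 0
u2 = 0 ⊽ 0 = 1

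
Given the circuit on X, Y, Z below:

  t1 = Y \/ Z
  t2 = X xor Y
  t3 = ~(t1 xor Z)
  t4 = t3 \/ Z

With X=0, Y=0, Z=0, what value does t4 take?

1

t1 = 0 \/ 0 = 0
t3 = ~(0 xor 0) = 1
t4 = 1 \/ 0 = 1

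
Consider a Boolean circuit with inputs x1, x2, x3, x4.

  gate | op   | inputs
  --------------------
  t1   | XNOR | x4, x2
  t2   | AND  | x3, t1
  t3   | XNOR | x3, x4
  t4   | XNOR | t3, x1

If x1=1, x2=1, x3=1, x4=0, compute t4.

t3 = 1 XNOR 0 = 0
t4 = 0 XNOR 1 = 0

0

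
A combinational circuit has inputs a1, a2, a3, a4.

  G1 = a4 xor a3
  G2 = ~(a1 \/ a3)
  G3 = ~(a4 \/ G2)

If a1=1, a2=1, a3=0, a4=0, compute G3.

G2 = ~(1 \/ 0) = 0
G3 = ~(0 \/ 0) = 1

1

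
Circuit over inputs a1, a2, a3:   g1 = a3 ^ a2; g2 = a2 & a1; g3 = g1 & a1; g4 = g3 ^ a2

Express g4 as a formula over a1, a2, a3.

g1 = a3 ^ a2
g3 = g1 & a1 = (a3 ^ a2) & a1
g4 = g3 ^ a2 = ((a3 ^ a2) & a1) ^ a2

((a3 ^ a2) & a1) ^ a2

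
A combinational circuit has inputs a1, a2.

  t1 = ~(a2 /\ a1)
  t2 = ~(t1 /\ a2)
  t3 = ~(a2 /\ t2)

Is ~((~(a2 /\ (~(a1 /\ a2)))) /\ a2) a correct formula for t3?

Yes

t1 = ~(a2 /\ a1)
t2 = ~(t1 /\ a2) = ~((~(a2 /\ a1)) /\ a2)
t3 = ~(a2 /\ t2) = ~(a2 /\ (~((~(a2 /\ a1)) /\ a2)))
At a1=1, a2=1: circuit gives 0, formula gives 0.
At a1=0, a2=0: circuit gives 1, formula gives 1.
Agrees on all 4 inputs.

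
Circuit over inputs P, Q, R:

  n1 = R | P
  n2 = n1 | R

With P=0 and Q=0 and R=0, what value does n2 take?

n1 = 0 | 0 = 0
n2 = 0 | 0 = 0

0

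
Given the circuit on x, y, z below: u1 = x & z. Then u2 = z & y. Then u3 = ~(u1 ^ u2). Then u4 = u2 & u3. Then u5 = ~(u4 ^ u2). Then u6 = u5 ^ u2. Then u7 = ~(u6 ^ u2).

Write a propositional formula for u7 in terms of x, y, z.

u1 = x & z
u2 = z & y
u3 = ~(u1 ^ u2) = ~((x & z) ^ (z & y))
u4 = u2 & u3 = (z & y) & (~((x & z) ^ (z & y)))
u5 = ~(u4 ^ u2) = ~(((z & y) & (~((x & z) ^ (z & y)))) ^ (z & y))
u6 = u5 ^ u2 = (~(((z & y) & (~((x & z) ^ (z & y)))) ^ (z & y))) ^ (z & y)
u7 = ~(u6 ^ u2) = ~(((~(((z & y) & (~((x & z) ^ (z & y)))) ^ (z & y))) ^ (z & y)) ^ (z & y))

~(((~(((z & y) & (~((x & z) ^ (z & y)))) ^ (z & y))) ^ (z & y)) ^ (z & y))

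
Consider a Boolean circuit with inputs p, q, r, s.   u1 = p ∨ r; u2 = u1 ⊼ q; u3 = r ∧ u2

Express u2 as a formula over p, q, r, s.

(p ∨ r) ⊼ q

u1 = p ∨ r
u2 = u1 ⊼ q = (p ∨ r) ⊼ q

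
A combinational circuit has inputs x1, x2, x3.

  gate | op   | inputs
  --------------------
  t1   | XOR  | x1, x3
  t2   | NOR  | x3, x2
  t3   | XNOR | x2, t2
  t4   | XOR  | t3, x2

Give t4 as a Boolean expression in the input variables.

t2 = x3 NOR x2
t3 = x2 XNOR t2 = x2 XNOR (x3 NOR x2)
t4 = t3 XOR x2 = (x2 XNOR (x3 NOR x2)) XOR x2

(x2 XNOR (x3 NOR x2)) XOR x2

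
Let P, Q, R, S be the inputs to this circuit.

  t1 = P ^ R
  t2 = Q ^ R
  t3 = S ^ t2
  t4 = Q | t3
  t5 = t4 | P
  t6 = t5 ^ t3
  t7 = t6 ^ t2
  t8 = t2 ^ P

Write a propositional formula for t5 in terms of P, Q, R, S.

t2 = Q ^ R
t3 = S ^ t2 = S ^ (Q ^ R)
t4 = Q | t3 = Q | (S ^ (Q ^ R))
t5 = t4 | P = (Q | (S ^ (Q ^ R))) | P

(Q | (S ^ (Q ^ R))) | P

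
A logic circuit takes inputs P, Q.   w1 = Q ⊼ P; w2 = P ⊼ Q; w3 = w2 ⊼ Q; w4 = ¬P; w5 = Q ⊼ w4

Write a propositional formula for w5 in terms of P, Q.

w4 = ¬P
w5 = Q ⊼ w4 = Q ⊼ ¬P

Q ⊼ ¬P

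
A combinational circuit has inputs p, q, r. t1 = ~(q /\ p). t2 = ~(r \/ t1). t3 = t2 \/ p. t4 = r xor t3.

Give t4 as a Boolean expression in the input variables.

r xor ((~(r \/ (~(q /\ p)))) \/ p)

t1 = ~(q /\ p)
t2 = ~(r \/ t1) = ~(r \/ (~(q /\ p)))
t3 = t2 \/ p = (~(r \/ (~(q /\ p)))) \/ p
t4 = r xor t3 = r xor ((~(r \/ (~(q /\ p)))) \/ p)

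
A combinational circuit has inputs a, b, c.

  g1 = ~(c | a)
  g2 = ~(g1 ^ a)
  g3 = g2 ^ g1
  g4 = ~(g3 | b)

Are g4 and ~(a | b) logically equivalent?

g1 = ~(c | a)
g2 = ~(g1 ^ a) = ~((~(c | a)) ^ a)
g3 = g2 ^ g1 = (~((~(c | a)) ^ a)) ^ (~(c | a))
g4 = ~(g3 | b) = ~(((~((~(c | a)) ^ a)) ^ (~(c | a))) | b)
At a=0, b=0, c=0: circuit gives 0, formula gives 1.

No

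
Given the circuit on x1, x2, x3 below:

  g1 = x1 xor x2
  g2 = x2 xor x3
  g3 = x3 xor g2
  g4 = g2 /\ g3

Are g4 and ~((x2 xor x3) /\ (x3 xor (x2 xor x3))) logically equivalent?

g2 = x2 xor x3
g3 = x3 xor g2 = x3 xor (x2 xor x3)
g4 = g2 /\ g3 = (x2 xor x3) /\ (x3 xor (x2 xor x3))
At x1=0, x2=0, x3=0: circuit gives 0, formula gives 1.

No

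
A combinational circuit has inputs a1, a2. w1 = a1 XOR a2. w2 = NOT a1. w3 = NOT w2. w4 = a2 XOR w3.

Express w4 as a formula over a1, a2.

w2 = NOT a1
w3 = NOT w2 = NOT NOT a1
w4 = a2 XOR w3 = a2 XOR NOT NOT a1

a2 XOR NOT NOT a1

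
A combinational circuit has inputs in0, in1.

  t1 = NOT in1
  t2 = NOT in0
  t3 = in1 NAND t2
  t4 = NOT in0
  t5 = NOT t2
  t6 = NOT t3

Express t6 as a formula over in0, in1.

NOT (in1 NAND NOT in0)

t2 = NOT in0
t3 = in1 NAND t2 = in1 NAND NOT in0
t6 = NOT t3 = NOT (in1 NAND NOT in0)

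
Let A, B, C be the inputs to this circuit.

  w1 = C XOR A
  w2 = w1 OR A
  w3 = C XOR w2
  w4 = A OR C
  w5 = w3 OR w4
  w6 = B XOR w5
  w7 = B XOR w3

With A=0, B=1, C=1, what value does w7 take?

1

w1 = 1 XOR 0 = 1
w2 = 1 OR 0 = 1
w3 = 1 XOR 1 = 0
w7 = 1 XOR 0 = 1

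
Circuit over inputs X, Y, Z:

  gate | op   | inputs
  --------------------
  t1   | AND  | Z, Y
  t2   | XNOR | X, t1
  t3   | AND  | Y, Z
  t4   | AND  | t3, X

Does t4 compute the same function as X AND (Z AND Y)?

t3 = Y AND Z
t4 = t3 AND X = (Y AND Z) AND X
At X=0, Y=0, Z=0: circuit gives 0, formula gives 0.
At X=1, Y=1, Z=1: circuit gives 1, formula gives 1.
Agrees on all 8 inputs.

Yes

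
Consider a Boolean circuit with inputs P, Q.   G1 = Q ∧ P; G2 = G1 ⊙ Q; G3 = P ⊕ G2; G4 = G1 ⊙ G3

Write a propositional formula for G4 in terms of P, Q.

(Q ∧ P) ⊙ (P ⊕ ((Q ∧ P) ⊙ Q))

G1 = Q ∧ P
G2 = G1 ⊙ Q = (Q ∧ P) ⊙ Q
G3 = P ⊕ G2 = P ⊕ ((Q ∧ P) ⊙ Q)
G4 = G1 ⊙ G3 = (Q ∧ P) ⊙ (P ⊕ ((Q ∧ P) ⊙ Q))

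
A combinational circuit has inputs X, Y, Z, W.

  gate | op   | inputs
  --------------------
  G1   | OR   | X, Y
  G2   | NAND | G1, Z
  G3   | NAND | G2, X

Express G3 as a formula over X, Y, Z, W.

G1 = X OR Y
G2 = G1 NAND Z = (X OR Y) NAND Z
G3 = G2 NAND X = ((X OR Y) NAND Z) NAND X

((X OR Y) NAND Z) NAND X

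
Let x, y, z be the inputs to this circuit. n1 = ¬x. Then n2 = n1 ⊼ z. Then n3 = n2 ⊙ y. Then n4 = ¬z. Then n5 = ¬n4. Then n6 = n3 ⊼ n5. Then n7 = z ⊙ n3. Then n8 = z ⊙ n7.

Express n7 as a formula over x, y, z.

n1 = ¬x
n2 = n1 ⊼ z = ¬x ⊼ z
n3 = n2 ⊙ y = (¬x ⊼ z) ⊙ y
n7 = z ⊙ n3 = z ⊙ ((¬x ⊼ z) ⊙ y)

z ⊙ ((¬x ⊼ z) ⊙ y)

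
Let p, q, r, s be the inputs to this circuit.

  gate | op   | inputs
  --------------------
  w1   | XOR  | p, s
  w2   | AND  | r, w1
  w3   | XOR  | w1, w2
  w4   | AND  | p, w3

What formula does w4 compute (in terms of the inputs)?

w1 = p XOR s
w2 = r AND w1 = r AND (p XOR s)
w3 = w1 XOR w2 = (p XOR s) XOR (r AND (p XOR s))
w4 = p AND w3 = p AND ((p XOR s) XOR (r AND (p XOR s)))

p AND ((p XOR s) XOR (r AND (p XOR s)))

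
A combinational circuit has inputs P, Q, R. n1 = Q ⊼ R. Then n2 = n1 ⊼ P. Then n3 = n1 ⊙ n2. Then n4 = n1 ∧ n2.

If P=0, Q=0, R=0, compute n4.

1

n1 = 0 ⊼ 0 = 1
n2 = 1 ⊼ 0 = 1
n4 = 1 ∧ 1 = 1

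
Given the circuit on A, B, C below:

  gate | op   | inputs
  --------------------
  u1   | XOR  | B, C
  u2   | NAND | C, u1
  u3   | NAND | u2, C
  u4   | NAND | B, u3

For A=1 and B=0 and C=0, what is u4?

1

u1 = 0 XOR 0 = 0
u2 = 0 NAND 0 = 1
u3 = 1 NAND 0 = 1
u4 = 0 NAND 1 = 1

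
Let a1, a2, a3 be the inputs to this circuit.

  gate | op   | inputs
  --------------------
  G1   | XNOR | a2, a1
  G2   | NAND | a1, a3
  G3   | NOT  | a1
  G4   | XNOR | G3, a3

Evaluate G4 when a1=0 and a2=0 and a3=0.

G3 = NOT 0 = 1
G4 = 1 XNOR 0 = 0

0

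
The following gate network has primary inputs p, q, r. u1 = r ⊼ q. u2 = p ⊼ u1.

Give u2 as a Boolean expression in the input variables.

u1 = r ⊼ q
u2 = p ⊼ u1 = p ⊼ (r ⊼ q)

p ⊼ (r ⊼ q)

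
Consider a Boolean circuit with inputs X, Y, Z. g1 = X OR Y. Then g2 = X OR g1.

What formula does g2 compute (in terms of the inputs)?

X OR (X OR Y)

g1 = X OR Y
g2 = X OR g1 = X OR (X OR Y)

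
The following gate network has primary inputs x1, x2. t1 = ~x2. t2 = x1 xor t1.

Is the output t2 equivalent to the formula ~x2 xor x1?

Yes

t1 = ~x2
t2 = x1 xor t1 = x1 xor ~x2
At x1=0, x2=1: circuit gives 0, formula gives 0.
At x1=0, x2=0: circuit gives 1, formula gives 1.
Agrees on all 4 inputs.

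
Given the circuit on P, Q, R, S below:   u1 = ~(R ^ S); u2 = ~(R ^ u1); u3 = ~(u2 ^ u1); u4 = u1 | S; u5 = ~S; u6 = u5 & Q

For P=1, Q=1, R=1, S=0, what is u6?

u5 = ~0 = 1
u6 = 1 & 1 = 1

1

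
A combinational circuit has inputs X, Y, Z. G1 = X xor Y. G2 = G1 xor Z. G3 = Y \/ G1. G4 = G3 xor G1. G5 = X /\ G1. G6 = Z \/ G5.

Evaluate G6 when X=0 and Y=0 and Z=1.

1

G1 = 0 xor 0 = 0
G5 = 0 /\ 0 = 0
G6 = 1 \/ 0 = 1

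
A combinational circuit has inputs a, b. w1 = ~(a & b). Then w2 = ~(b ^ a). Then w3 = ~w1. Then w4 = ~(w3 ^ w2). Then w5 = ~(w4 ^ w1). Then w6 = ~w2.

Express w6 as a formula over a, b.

~(~(b ^ a))

w2 = ~(b ^ a)
w6 = ~w2 = ~(~(b ^ a))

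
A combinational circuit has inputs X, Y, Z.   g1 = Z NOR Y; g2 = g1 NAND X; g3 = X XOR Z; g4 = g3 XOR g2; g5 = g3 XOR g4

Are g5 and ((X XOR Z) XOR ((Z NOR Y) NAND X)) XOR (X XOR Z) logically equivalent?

g1 = Z NOR Y
g2 = g1 NAND X = (Z NOR Y) NAND X
g3 = X XOR Z
g4 = g3 XOR g2 = (X XOR Z) XOR ((Z NOR Y) NAND X)
g5 = g3 XOR g4 = (X XOR Z) XOR ((X XOR Z) XOR ((Z NOR Y) NAND X))
At X=1, Y=0, Z=0: circuit gives 0, formula gives 0.
At X=0, Y=0, Z=0: circuit gives 1, formula gives 1.
Agrees on all 8 inputs.

Yes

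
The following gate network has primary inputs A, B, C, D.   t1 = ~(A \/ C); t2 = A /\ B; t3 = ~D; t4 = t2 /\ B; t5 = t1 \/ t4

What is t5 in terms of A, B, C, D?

(~(A \/ C)) \/ ((A /\ B) /\ B)

t1 = ~(A \/ C)
t2 = A /\ B
t4 = t2 /\ B = (A /\ B) /\ B
t5 = t1 \/ t4 = (~(A \/ C)) \/ ((A /\ B) /\ B)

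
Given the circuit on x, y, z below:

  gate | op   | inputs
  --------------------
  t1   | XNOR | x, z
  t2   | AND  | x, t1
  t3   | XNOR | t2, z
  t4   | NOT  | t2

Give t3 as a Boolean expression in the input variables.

(x AND (x XNOR z)) XNOR z

t1 = x XNOR z
t2 = x AND t1 = x AND (x XNOR z)
t3 = t2 XNOR z = (x AND (x XNOR z)) XNOR z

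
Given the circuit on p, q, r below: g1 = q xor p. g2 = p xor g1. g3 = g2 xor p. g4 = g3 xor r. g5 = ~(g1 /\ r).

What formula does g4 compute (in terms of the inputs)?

g1 = q xor p
g2 = p xor g1 = p xor (q xor p)
g3 = g2 xor p = (p xor (q xor p)) xor p
g4 = g3 xor r = ((p xor (q xor p)) xor p) xor r

((p xor (q xor p)) xor p) xor r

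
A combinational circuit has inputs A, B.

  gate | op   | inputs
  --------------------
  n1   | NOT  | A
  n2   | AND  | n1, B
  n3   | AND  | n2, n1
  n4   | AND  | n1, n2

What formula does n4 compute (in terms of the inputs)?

n1 = NOT A
n2 = n1 AND B = NOT A AND B
n4 = n1 AND n2 = NOT A AND (NOT A AND B)

NOT A AND (NOT A AND B)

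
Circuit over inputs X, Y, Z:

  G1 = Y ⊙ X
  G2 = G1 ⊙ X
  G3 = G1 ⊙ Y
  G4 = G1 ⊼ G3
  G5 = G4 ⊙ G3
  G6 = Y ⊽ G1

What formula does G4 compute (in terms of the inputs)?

G1 = Y ⊙ X
G3 = G1 ⊙ Y = (Y ⊙ X) ⊙ Y
G4 = G1 ⊼ G3 = (Y ⊙ X) ⊼ ((Y ⊙ X) ⊙ Y)

(Y ⊙ X) ⊼ ((Y ⊙ X) ⊙ Y)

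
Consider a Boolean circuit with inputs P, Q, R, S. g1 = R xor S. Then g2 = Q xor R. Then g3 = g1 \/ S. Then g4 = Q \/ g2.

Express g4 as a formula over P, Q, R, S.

Q \/ (Q xor R)

g2 = Q xor R
g4 = Q \/ g2 = Q \/ (Q xor R)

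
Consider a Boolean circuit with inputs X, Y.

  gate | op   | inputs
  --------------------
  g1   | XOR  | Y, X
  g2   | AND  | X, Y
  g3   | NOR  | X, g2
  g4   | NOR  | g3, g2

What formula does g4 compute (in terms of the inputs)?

g2 = X AND Y
g3 = X NOR g2 = X NOR (X AND Y)
g4 = g3 NOR g2 = (X NOR (X AND Y)) NOR (X AND Y)

(X NOR (X AND Y)) NOR (X AND Y)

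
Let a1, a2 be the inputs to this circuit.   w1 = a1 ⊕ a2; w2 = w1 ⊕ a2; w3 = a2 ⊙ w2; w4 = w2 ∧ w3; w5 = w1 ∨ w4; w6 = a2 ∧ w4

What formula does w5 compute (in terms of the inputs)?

w1 = a1 ⊕ a2
w2 = w1 ⊕ a2 = (a1 ⊕ a2) ⊕ a2
w3 = a2 ⊙ w2 = a2 ⊙ ((a1 ⊕ a2) ⊕ a2)
w4 = w2 ∧ w3 = ((a1 ⊕ a2) ⊕ a2) ∧ (a2 ⊙ ((a1 ⊕ a2) ⊕ a2))
w5 = w1 ∨ w4 = (a1 ⊕ a2) ∨ (((a1 ⊕ a2) ⊕ a2) ∧ (a2 ⊙ ((a1 ⊕ a2) ⊕ a2)))

(a1 ⊕ a2) ∨ (((a1 ⊕ a2) ⊕ a2) ∧ (a2 ⊙ ((a1 ⊕ a2) ⊕ a2)))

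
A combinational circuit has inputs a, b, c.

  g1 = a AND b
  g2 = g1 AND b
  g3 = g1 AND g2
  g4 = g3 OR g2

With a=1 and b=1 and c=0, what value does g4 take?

1

g1 = 1 AND 1 = 1
g2 = 1 AND 1 = 1
g3 = 1 AND 1 = 1
g4 = 1 OR 1 = 1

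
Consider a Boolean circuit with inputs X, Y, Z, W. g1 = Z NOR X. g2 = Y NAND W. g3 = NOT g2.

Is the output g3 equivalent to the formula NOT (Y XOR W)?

No

g2 = Y NAND W
g3 = NOT g2 = NOT (Y NAND W)
At X=0, Y=0, Z=0, W=0: circuit gives 0, formula gives 1.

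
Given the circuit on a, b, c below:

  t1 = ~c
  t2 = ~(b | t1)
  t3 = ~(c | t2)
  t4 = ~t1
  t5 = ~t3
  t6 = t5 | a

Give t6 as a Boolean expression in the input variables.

t1 = ~c
t2 = ~(b | t1) = ~(b | ~c)
t3 = ~(c | t2) = ~(c | (~(b | ~c)))
t5 = ~t3 = ~(~(c | (~(b | ~c))))
t6 = t5 | a = ~(~(c | (~(b | ~c)))) | a

~(~(c | (~(b | ~c)))) | a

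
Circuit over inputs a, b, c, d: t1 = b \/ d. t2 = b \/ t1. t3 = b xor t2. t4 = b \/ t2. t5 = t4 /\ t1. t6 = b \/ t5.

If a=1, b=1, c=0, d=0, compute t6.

1

t1 = 1 \/ 0 = 1
t2 = 1 \/ 1 = 1
t4 = 1 \/ 1 = 1
t5 = 1 /\ 1 = 1
t6 = 1 \/ 1 = 1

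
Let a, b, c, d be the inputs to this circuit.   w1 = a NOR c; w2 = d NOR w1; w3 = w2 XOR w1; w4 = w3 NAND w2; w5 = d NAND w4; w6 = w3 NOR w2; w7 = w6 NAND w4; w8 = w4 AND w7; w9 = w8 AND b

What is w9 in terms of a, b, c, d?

((((d NOR (a NOR c)) XOR (a NOR c)) NAND (d NOR (a NOR c))) AND ((((d NOR (a NOR c)) XOR (a NOR c)) NOR (d NOR (a NOR c))) NAND (((d NOR (a NOR c)) XOR (a NOR c)) NAND (d NOR (a NOR c))))) AND b

w1 = a NOR c
w2 = d NOR w1 = d NOR (a NOR c)
w3 = w2 XOR w1 = (d NOR (a NOR c)) XOR (a NOR c)
w4 = w3 NAND w2 = ((d NOR (a NOR c)) XOR (a NOR c)) NAND (d NOR (a NOR c))
w6 = w3 NOR w2 = ((d NOR (a NOR c)) XOR (a NOR c)) NOR (d NOR (a NOR c))
w7 = w6 NAND w4 = (((d NOR (a NOR c)) XOR (a NOR c)) NOR (d NOR (a NOR c))) NAND (((d NOR (a NOR c)) XOR (a NOR c)) NAND (d NOR (a NOR c)))
w8 = w4 AND w7 = (((d NOR (a NOR c)) XOR (a NOR c)) NAND (d NOR (a NOR c))) AND ((((d NOR (a NOR c)) XOR (a NOR c)) NOR (d NOR (a NOR c))) NAND (((d NOR (a NOR c)) XOR (a NOR c)) NAND (d NOR (a NOR c))))
w9 = w8 AND b = ((((d NOR (a NOR c)) XOR (a NOR c)) NAND (d NOR (a NOR c))) AND ((((d NOR (a NOR c)) XOR (a NOR c)) NOR (d NOR (a NOR c))) NAND (((d NOR (a NOR c)) XOR (a NOR c)) NAND (d NOR (a NOR c))))) AND b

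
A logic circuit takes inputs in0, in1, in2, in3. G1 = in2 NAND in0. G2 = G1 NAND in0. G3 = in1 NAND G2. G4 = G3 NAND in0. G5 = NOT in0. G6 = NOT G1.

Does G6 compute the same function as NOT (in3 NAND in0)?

No

G1 = in2 NAND in0
G6 = NOT G1 = NOT (in2 NAND in0)
At in0=1, in1=0, in2=0, in3=1: circuit gives 0, formula gives 1.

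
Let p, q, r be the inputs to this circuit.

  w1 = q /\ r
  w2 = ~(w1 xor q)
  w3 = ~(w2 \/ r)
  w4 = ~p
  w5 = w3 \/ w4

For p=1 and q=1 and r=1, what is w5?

0

w1 = 1 /\ 1 = 1
w2 = ~(1 xor 1) = 1
w3 = ~(1 \/ 1) = 0
w4 = ~1 = 0
w5 = 0 \/ 0 = 0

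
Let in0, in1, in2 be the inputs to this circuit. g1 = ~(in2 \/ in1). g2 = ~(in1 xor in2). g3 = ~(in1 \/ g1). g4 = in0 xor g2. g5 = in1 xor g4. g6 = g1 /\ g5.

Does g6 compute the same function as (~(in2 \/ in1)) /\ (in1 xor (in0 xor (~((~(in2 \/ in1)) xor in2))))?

No

g1 = ~(in2 \/ in1)
g2 = ~(in1 xor in2)
g4 = in0 xor g2 = in0 xor (~(in1 xor in2))
g5 = in1 xor g4 = in1 xor (in0 xor (~(in1 xor in2)))
g6 = g1 /\ g5 = (~(in2 \/ in1)) /\ (in1 xor (in0 xor (~(in1 xor in2))))
At in0=0, in1=0, in2=0: circuit gives 1, formula gives 0.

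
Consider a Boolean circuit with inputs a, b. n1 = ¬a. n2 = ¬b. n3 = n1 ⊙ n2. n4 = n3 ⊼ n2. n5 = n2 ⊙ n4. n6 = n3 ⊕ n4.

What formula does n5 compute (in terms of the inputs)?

n1 = ¬a
n2 = ¬b
n3 = n1 ⊙ n2 = ¬a ⊙ ¬b
n4 = n3 ⊼ n2 = (¬a ⊙ ¬b) ⊼ ¬b
n5 = n2 ⊙ n4 = ¬b ⊙ ((¬a ⊙ ¬b) ⊼ ¬b)

¬b ⊙ ((¬a ⊙ ¬b) ⊼ ¬b)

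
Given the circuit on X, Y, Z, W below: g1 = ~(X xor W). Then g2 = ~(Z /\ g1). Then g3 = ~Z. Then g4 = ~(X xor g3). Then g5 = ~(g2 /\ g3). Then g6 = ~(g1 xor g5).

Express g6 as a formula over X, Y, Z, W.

g1 = ~(X xor W)
g2 = ~(Z /\ g1) = ~(Z /\ (~(X xor W)))
g3 = ~Z
g5 = ~(g2 /\ g3) = ~((~(Z /\ (~(X xor W)))) /\ ~Z)
g6 = ~(g1 xor g5) = ~((~(X xor W)) xor (~((~(Z /\ (~(X xor W)))) /\ ~Z)))

~((~(X xor W)) xor (~((~(Z /\ (~(X xor W)))) /\ ~Z)))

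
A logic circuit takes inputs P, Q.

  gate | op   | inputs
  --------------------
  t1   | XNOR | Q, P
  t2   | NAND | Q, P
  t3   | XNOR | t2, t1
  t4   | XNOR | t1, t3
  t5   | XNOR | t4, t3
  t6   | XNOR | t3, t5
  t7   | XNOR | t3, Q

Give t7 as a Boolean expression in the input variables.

t1 = Q XNOR P
t2 = Q NAND P
t3 = t2 XNOR t1 = (Q NAND P) XNOR (Q XNOR P)
t7 = t3 XNOR Q = ((Q NAND P) XNOR (Q XNOR P)) XNOR Q

((Q NAND P) XNOR (Q XNOR P)) XNOR Q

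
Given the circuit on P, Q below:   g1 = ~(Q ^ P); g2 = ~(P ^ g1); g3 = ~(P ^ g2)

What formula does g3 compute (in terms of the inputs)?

g1 = ~(Q ^ P)
g2 = ~(P ^ g1) = ~(P ^ (~(Q ^ P)))
g3 = ~(P ^ g2) = ~(P ^ (~(P ^ (~(Q ^ P)))))

~(P ^ (~(P ^ (~(Q ^ P)))))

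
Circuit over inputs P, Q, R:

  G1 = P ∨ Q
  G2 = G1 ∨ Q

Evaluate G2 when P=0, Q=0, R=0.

G1 = 0 ∨ 0 = 0
G2 = 0 ∨ 0 = 0

0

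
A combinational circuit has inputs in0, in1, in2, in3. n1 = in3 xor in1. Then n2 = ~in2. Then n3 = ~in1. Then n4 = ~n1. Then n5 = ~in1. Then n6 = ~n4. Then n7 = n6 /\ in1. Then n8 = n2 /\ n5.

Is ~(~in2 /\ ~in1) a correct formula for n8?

No

n2 = ~in2
n5 = ~in1
n8 = n2 /\ n5 = ~in2 /\ ~in1
At in0=0, in1=0, in2=0, in3=0: circuit gives 1, formula gives 0.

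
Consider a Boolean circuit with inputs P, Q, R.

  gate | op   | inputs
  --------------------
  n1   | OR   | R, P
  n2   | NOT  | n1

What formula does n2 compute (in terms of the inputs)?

n1 = R OR P
n2 = NOT n1 = NOT (R OR P)

NOT (R OR P)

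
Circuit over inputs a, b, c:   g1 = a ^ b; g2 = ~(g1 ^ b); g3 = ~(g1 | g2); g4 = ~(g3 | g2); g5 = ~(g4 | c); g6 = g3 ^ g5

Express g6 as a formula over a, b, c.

g1 = a ^ b
g2 = ~(g1 ^ b) = ~((a ^ b) ^ b)
g3 = ~(g1 | g2) = ~((a ^ b) | (~((a ^ b) ^ b)))
g4 = ~(g3 | g2) = ~((~((a ^ b) | (~((a ^ b) ^ b)))) | (~((a ^ b) ^ b)))
g5 = ~(g4 | c) = ~((~((~((a ^ b) | (~((a ^ b) ^ b)))) | (~((a ^ b) ^ b)))) | c)
g6 = g3 ^ g5 = (~((a ^ b) | (~((a ^ b) ^ b)))) ^ (~((~((~((a ^ b) | (~((a ^ b) ^ b)))) | (~((a ^ b) ^ b)))) | c))

(~((a ^ b) | (~((a ^ b) ^ b)))) ^ (~((~((~((a ^ b) | (~((a ^ b) ^ b)))) | (~((a ^ b) ^ b)))) | c))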